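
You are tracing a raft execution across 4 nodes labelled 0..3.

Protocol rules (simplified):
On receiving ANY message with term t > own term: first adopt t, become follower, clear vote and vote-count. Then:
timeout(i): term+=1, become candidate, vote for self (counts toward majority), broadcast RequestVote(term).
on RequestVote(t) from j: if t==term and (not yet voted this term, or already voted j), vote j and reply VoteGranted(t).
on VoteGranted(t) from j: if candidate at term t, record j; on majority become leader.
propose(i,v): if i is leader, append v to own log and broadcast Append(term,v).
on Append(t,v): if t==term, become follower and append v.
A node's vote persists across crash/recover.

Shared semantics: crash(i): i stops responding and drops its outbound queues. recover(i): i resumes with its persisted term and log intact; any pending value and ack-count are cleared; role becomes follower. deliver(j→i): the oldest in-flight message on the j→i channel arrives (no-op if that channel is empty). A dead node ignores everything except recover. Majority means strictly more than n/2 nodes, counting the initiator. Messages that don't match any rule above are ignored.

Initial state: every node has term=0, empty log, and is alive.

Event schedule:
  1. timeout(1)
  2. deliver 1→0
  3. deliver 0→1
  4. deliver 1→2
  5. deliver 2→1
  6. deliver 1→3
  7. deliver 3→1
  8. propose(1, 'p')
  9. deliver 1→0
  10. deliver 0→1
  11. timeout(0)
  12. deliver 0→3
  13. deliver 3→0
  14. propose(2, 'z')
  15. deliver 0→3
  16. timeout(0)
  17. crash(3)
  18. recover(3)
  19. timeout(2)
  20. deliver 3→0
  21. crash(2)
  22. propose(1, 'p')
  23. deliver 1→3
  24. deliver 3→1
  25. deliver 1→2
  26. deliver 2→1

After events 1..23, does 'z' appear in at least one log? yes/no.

no

[1] timeout(1) → N1(cand t1 [-])
[2] deliver 1→0 → N0(foll t1 [-])
[3] deliver 0→1 → ∅
[4] deliver 1→2 → N2(foll t1 [-])
[5] deliver 2→1 → N1(lead t1 [-])
[6] deliver 1→3 → N3(foll t1 [-])
[7] deliver 3→1 → ∅
[8] propose(1,'p') → N1(lead t1 [p])
[9] deliver 1→0 → N0(foll t1 [p])
[10] deliver 0→1 → ∅
[11] timeout(0) → N0(cand t2 [p])
[12] deliver 0→3 → N3(foll t2 [-])
[13] deliver 3→0 → ∅
[14] propose(2,'z') → ∅
[15] deliver 0→3 → ∅
[16] timeout(0) → N0(cand t3 [p])
[17] crash(3) → N3(✗foll t2 [-])
[18] recover(3) → N3(foll t2 [-])
[19] timeout(2) → N2(cand t2 [-])
[20] deliver 3→0 → ∅
[21] crash(2) → N2(✗cand t2 [-])
[22] propose(1,'p') → N1(lead t1 [p,p])
[23] deliver 1→3 → ∅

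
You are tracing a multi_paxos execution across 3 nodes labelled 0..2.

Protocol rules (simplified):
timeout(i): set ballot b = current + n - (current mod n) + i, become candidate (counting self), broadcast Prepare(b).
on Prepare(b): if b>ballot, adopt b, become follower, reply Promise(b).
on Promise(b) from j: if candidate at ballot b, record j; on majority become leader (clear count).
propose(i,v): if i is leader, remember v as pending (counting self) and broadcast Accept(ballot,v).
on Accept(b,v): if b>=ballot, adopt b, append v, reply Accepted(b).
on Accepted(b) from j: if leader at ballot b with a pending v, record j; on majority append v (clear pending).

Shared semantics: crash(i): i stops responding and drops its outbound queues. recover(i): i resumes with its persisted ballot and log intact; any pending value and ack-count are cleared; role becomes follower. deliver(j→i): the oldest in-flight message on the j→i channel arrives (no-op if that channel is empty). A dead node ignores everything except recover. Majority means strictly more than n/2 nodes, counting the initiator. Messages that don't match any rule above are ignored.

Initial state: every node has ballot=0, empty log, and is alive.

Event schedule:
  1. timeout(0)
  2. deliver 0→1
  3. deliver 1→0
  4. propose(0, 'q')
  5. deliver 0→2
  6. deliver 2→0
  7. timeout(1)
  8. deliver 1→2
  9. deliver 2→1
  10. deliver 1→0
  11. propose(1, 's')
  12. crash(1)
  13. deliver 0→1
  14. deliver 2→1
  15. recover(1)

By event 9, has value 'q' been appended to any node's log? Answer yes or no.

[1] timeout(0) → N0(cand b3 [-])
[2] deliver 0→1 → N1(foll b3 [-])
[3] deliver 1→0 → N0(lead b3 [-])
[4] propose(0,'q') → ∅
[5] deliver 0→2 → N2(foll b3 [-])
[6] deliver 2→0 → ∅
[7] timeout(1) → N1(cand b7 [-])
[8] deliver 1→2 → N2(foll b7 [-])
[9] deliver 2→1 → N1(lead b7 [-])

no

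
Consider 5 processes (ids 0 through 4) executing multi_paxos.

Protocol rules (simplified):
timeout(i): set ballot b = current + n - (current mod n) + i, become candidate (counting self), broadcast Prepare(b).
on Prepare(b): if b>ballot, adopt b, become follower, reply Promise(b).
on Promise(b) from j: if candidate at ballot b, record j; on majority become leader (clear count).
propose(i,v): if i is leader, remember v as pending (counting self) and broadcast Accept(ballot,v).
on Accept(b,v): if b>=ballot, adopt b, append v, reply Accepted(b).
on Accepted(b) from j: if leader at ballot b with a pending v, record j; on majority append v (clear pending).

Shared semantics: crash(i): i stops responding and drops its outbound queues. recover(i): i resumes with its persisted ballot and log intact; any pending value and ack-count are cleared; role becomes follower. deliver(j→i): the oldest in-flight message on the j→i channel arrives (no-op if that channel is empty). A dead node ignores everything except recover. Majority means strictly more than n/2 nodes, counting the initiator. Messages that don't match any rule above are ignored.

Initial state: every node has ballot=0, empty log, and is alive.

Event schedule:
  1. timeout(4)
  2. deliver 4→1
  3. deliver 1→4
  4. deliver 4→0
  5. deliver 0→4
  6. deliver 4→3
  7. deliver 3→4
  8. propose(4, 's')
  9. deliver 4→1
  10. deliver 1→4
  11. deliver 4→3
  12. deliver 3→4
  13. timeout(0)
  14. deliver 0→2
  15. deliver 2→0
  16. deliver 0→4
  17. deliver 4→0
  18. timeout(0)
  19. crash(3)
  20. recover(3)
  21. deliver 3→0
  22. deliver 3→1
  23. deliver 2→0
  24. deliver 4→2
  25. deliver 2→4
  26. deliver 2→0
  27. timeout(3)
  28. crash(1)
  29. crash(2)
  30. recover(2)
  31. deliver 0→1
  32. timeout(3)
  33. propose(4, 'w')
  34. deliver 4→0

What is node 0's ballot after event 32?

15

e1 timeout(4): 4[cand,b=9,-]
e2 deliver 4→1: 1[foll,b=9,-]
e3 deliver 1→4: ·
e4 deliver 4→0: 0[foll,b=9,-]
e5 deliver 0→4: 4[lead,b=9,-]
e6 deliver 4→3: 3[foll,b=9,-]
e7 deliver 3→4: ·
e8 propose(4,'s'): ·
e9 deliver 4→1: 1[foll,b=9,s]
e10 deliver 1→4: ·
e11 deliver 4→3: 3[foll,b=9,s]
e12 deliver 3→4: 4[lead,b=9,s]
e13 timeout(0): 0[cand,b=10,-]
e14 deliver 0→2: 2[foll,b=10,-]
e15 deliver 2→0: ·
e16 deliver 0→4: 4[foll,b=10,s]
e17 deliver 4→0: ·
e18 timeout(0): 0[cand,b=15,-]
e19 crash(3): 3[✗foll,b=9,s]
e20 recover(3): 3[foll,b=9,s]
e21 deliver 3→0: ·
e22 deliver 3→1: ·
e23 deliver 2→0: ·
e24 deliver 4→2: ·
e25 deliver 2→4: ·
e26 deliver 2→0: ·
e27 timeout(3): 3[cand,b=13,s]
e28 crash(1): 1[✗foll,b=9,s]
e29 crash(2): 2[✗foll,b=10,-]
e30 recover(2): 2[foll,b=10,-]
e31 deliver 0→1: ·
e32 timeout(3): 3[cand,b=18,s]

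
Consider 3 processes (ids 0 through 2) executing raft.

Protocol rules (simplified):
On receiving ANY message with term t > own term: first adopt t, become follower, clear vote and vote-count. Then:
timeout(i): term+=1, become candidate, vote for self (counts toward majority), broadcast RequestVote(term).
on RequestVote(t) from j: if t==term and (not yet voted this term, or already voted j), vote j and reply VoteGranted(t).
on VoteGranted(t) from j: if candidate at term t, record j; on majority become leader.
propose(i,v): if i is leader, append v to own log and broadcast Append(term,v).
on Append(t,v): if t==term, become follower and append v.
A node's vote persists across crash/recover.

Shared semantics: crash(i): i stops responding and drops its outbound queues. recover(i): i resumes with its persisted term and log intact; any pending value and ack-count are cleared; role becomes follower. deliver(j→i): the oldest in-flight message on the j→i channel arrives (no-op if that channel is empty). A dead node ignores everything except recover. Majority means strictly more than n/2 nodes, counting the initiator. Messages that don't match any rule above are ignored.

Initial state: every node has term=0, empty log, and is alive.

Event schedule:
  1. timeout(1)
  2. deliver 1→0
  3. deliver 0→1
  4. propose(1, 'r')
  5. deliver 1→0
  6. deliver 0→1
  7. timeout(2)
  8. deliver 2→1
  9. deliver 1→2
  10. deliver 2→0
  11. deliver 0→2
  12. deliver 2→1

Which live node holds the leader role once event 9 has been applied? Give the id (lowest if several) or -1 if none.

e1 timeout(1): 1[cand,t=1,-]
e2 deliver 1→0: 0[foll,t=1,-]
e3 deliver 0→1: 1[lead,t=1,-]
e4 propose(1,'r'): 1[lead,t=1,r]
e5 deliver 1→0: 0[foll,t=1,r]
e6 deliver 0→1: ·
e7 timeout(2): 2[cand,t=1,-]
e8 deliver 2→1: ·
e9 deliver 1→2: ·

1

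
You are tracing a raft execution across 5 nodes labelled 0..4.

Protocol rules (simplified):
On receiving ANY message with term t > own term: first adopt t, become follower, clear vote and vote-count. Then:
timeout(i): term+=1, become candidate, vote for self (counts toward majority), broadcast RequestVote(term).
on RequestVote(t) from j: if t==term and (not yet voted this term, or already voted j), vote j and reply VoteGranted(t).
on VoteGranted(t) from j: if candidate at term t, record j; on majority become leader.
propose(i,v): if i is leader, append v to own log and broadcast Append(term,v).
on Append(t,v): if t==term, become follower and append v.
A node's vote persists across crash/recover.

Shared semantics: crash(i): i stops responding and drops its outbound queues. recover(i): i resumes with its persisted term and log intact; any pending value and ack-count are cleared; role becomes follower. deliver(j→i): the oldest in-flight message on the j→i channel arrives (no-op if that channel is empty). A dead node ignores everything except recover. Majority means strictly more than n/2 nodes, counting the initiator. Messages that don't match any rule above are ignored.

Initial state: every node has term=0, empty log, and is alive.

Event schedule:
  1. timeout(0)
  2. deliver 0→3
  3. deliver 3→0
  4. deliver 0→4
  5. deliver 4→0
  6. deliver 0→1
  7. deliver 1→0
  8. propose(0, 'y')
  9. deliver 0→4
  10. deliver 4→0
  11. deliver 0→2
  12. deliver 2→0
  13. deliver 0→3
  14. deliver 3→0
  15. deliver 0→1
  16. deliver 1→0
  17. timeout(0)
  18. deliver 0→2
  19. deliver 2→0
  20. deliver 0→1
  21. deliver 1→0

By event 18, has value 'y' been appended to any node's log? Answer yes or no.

yes

step 1 timeout(0): 0={cand,t=1,log=-}
step 2 deliver 0→3: 3={foll,t=1,log=-}
step 3 deliver 3→0: —
step 4 deliver 0→4: 4={foll,t=1,log=-}
step 5 deliver 4→0: 0={lead,t=1,log=-}
step 6 deliver 0→1: 1={foll,t=1,log=-}
step 7 deliver 1→0: —
step 8 propose(0,'y'): 0={lead,t=1,log=y}
step 9 deliver 0→4: 4={foll,t=1,log=y}
step 10 deliver 4→0: —
step 11 deliver 0→2: 2={foll,t=1,log=-}
step 12 deliver 2→0: —
step 13 deliver 0→3: 3={foll,t=1,log=y}
step 14 deliver 3→0: —
step 15 deliver 0→1: 1={foll,t=1,log=y}
step 16 deliver 1→0: —
step 17 timeout(0): 0={cand,t=2,log=y}
step 18 deliver 0→2: 2={foll,t=1,log=y}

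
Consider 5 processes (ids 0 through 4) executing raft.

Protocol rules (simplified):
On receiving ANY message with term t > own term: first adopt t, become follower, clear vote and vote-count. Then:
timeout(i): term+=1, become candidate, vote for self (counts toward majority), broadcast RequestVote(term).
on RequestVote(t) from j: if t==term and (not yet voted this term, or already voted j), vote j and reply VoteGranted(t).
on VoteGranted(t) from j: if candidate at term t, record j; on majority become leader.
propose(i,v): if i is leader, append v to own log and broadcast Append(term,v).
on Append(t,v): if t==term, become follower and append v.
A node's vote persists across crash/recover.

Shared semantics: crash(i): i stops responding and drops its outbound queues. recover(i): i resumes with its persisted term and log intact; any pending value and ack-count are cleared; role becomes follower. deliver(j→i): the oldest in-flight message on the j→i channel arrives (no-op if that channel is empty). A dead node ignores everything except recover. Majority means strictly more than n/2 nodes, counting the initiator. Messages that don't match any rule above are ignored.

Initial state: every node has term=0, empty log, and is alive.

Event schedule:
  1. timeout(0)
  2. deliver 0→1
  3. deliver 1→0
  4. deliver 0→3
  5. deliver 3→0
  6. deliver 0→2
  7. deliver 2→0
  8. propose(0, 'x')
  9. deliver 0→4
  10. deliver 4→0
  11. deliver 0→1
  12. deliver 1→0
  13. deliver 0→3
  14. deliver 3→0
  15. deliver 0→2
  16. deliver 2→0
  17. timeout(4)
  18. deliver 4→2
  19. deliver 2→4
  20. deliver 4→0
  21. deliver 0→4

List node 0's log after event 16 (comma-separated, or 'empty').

x

e1 timeout(0): 0[cand,t=1,-]
e2 deliver 0→1: 1[foll,t=1,-]
e3 deliver 1→0: ·
e4 deliver 0→3: 3[foll,t=1,-]
e5 deliver 3→0: 0[lead,t=1,-]
e6 deliver 0→2: 2[foll,t=1,-]
e7 deliver 2→0: ·
e8 propose(0,'x'): 0[lead,t=1,x]
e9 deliver 0→4: 4[foll,t=1,-]
e10 deliver 4→0: ·
e11 deliver 0→1: 1[foll,t=1,x]
e12 deliver 1→0: ·
e13 deliver 0→3: 3[foll,t=1,x]
e14 deliver 3→0: ·
e15 deliver 0→2: 2[foll,t=1,x]
e16 deliver 2→0: ·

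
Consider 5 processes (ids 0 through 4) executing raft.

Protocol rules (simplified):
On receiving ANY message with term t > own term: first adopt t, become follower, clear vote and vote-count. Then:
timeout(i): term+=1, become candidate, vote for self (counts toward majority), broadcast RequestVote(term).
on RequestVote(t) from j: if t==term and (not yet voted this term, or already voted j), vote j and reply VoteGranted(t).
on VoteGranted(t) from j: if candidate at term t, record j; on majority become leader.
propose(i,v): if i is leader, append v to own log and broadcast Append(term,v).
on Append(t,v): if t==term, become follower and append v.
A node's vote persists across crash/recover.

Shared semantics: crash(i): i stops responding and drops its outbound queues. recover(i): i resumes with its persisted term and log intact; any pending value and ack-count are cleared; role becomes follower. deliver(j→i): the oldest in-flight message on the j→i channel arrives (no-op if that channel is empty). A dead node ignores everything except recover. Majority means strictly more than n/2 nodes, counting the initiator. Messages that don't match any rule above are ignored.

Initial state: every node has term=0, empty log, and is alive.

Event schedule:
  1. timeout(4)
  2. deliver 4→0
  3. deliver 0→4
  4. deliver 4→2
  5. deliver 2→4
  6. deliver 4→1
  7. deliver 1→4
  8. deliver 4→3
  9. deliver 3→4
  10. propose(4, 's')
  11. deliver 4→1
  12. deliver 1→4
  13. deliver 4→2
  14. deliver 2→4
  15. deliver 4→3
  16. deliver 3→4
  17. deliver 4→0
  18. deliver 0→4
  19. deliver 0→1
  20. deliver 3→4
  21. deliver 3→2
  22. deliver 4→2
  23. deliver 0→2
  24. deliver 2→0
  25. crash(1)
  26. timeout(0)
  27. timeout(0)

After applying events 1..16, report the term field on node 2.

[1] timeout(4) → N4(cand t1 [-])
[2] deliver 4→0 → N0(foll t1 [-])
[3] deliver 0→4 → ∅
[4] deliver 4→2 → N2(foll t1 [-])
[5] deliver 2→4 → N4(lead t1 [-])
[6] deliver 4→1 → N1(foll t1 [-])
[7] deliver 1→4 → ∅
[8] deliver 4→3 → N3(foll t1 [-])
[9] deliver 3→4 → ∅
[10] propose(4,'s') → N4(lead t1 [s])
[11] deliver 4→1 → N1(foll t1 [s])
[12] deliver 1→4 → ∅
[13] deliver 4→2 → N2(foll t1 [s])
[14] deliver 2→4 → ∅
[15] deliver 4→3 → N3(foll t1 [s])
[16] deliver 3→4 → ∅

1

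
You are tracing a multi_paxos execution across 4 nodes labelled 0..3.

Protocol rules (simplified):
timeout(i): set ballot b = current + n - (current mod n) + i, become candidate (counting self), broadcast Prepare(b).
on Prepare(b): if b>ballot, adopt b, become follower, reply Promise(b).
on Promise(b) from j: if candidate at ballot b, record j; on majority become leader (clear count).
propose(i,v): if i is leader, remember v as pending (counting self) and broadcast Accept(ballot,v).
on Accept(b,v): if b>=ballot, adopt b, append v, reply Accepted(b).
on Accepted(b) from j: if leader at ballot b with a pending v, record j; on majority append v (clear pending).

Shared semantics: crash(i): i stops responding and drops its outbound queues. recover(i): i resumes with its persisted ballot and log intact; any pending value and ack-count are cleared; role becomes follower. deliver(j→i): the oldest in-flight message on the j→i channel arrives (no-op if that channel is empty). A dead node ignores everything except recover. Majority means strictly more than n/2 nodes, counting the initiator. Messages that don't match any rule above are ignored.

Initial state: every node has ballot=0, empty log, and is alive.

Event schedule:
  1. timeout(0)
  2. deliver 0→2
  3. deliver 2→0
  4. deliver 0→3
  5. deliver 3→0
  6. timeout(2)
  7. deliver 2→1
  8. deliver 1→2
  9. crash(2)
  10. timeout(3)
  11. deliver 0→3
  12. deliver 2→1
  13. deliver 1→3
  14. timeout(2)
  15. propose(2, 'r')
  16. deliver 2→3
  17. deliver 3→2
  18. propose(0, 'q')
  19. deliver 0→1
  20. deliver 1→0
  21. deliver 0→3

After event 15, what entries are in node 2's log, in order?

[1] timeout(0) → N0(cand b4 [-])
[2] deliver 0→2 → N2(foll b4 [-])
[3] deliver 2→0 → ∅
[4] deliver 0→3 → N3(foll b4 [-])
[5] deliver 3→0 → N0(lead b4 [-])
[6] timeout(2) → N2(cand b10 [-])
[7] deliver 2→1 → N1(foll b10 [-])
[8] deliver 1→2 → ∅
[9] crash(2) → N2(✗cand b10 [-])
[10] timeout(3) → N3(cand b11 [-])
[11] deliver 0→3 → ∅
[12] deliver 2→1 → ∅
[13] deliver 1→3 → ∅
[14] timeout(2) → ∅
[15] propose(2,'r') → ∅

empty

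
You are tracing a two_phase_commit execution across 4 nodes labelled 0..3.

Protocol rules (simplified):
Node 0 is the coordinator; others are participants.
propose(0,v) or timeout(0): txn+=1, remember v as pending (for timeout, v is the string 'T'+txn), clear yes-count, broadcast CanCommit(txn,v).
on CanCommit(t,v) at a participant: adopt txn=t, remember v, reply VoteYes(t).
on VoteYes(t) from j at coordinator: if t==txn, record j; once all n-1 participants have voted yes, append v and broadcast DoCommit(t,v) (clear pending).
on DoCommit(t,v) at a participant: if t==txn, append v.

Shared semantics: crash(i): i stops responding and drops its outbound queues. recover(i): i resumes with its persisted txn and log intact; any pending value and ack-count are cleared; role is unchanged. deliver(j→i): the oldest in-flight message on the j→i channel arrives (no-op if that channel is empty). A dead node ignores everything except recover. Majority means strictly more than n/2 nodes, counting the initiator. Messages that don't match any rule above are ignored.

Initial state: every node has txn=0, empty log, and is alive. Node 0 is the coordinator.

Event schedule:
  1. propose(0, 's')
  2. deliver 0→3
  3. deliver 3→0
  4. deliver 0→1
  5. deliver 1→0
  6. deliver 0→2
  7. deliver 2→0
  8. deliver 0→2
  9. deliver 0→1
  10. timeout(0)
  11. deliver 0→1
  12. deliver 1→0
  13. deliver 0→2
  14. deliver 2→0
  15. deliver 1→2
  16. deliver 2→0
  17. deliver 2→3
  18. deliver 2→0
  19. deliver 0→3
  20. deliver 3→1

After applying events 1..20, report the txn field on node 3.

[1] propose(0,'s') → N0(coor t1 [-])
[2] deliver 0→3 → N3(part t1 [-])
[3] deliver 3→0 → ∅
[4] deliver 0→1 → N1(part t1 [-])
[5] deliver 1→0 → ∅
[6] deliver 0→2 → N2(part t1 [-])
[7] deliver 2→0 → N0(coor t1 [s])
[8] deliver 0→2 → N2(part t1 [s])
[9] deliver 0→1 → N1(part t1 [s])
[10] timeout(0) → N0(coor t2 [s])
[11] deliver 0→1 → N1(part t2 [s])
[12] deliver 1→0 → ∅
[13] deliver 0→2 → N2(part t2 [s])
[14] deliver 2→0 → ∅
[15] deliver 1→2 → ∅
[16] deliver 2→0 → ∅
[17] deliver 2→3 → ∅
[18] deliver 2→0 → ∅
[19] deliver 0→3 → N3(part t1 [s])
[20] deliver 3→1 → ∅

1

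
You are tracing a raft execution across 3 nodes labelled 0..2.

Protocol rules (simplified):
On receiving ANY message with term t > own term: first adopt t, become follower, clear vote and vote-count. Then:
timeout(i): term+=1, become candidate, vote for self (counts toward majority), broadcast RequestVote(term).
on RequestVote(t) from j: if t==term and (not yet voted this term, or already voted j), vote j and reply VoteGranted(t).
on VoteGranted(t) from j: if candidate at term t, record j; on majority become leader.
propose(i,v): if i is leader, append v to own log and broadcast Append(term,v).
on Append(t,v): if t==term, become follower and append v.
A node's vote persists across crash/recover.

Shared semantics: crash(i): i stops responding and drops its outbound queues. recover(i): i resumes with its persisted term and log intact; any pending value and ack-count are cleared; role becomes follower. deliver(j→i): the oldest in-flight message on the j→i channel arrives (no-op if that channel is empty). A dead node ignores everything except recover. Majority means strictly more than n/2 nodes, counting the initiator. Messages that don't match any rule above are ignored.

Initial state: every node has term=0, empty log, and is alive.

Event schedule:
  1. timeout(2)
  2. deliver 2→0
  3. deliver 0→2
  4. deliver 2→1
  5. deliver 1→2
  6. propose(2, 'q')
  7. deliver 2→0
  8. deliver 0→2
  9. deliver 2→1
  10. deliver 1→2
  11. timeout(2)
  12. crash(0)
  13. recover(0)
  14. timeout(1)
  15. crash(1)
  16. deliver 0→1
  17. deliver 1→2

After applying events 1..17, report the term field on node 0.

step 1 timeout(2): 2={cand,t=1,log=-}
step 2 deliver 2→0: 0={foll,t=1,log=-}
step 3 deliver 0→2: 2={lead,t=1,log=-}
step 4 deliver 2→1: 1={foll,t=1,log=-}
step 5 deliver 1→2: —
step 6 propose(2,'q'): 2={lead,t=1,log=q}
step 7 deliver 2→0: 0={foll,t=1,log=q}
step 8 deliver 0→2: —
step 9 deliver 2→1: 1={foll,t=1,log=q}
step 10 deliver 1→2: —
step 11 timeout(2): 2={cand,t=2,log=q}
step 12 crash(0): 0={✗foll,t=1,log=q}
step 13 recover(0): 0={foll,t=1,log=q}
step 14 timeout(1): 1={cand,t=2,log=q}
step 15 crash(1): 1={✗cand,t=2,log=q}
step 16 deliver 0→1: —
step 17 deliver 1→2: —

1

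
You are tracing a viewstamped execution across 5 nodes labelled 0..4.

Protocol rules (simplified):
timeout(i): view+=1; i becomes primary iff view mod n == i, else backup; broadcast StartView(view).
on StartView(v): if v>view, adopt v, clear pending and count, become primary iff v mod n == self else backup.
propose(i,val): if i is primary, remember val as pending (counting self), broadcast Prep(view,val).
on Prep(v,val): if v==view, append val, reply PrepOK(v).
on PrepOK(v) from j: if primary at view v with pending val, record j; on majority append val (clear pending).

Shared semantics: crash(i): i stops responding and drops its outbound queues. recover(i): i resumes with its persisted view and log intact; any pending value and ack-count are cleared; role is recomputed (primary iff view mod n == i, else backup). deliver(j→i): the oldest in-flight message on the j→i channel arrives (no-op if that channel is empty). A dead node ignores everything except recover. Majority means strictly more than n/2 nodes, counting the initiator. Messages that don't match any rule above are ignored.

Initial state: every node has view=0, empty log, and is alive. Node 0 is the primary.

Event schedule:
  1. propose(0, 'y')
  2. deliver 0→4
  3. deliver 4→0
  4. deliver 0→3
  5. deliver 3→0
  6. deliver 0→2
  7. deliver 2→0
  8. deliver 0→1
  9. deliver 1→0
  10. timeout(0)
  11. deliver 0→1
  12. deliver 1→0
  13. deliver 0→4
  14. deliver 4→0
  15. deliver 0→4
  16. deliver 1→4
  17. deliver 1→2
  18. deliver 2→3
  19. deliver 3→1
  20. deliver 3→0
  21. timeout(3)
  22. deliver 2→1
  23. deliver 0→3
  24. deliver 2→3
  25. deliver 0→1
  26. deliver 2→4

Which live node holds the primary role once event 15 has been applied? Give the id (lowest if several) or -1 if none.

1

1. propose(0,'y'):  nop
2. deliver 0→4:  <4:back v0 y>
3. deliver 4→0:  nop
4. deliver 0→3:  <3:back v0 y>
5. deliver 3→0:  <0:prim v0 y>
6. deliver 0→2:  <2:back v0 y>
7. deliver 2→0:  nop
8. deliver 0→1:  <1:back v0 y>
9. deliver 1→0:  nop
10. timeout(0):  <0:back v1 y>
11. deliver 0→1:  <1:prim v1 y>
12. deliver 1→0:  nop
13. deliver 0→4:  <4:back v1 y>
14. deliver 4→0:  nop
15. deliver 0→4:  nop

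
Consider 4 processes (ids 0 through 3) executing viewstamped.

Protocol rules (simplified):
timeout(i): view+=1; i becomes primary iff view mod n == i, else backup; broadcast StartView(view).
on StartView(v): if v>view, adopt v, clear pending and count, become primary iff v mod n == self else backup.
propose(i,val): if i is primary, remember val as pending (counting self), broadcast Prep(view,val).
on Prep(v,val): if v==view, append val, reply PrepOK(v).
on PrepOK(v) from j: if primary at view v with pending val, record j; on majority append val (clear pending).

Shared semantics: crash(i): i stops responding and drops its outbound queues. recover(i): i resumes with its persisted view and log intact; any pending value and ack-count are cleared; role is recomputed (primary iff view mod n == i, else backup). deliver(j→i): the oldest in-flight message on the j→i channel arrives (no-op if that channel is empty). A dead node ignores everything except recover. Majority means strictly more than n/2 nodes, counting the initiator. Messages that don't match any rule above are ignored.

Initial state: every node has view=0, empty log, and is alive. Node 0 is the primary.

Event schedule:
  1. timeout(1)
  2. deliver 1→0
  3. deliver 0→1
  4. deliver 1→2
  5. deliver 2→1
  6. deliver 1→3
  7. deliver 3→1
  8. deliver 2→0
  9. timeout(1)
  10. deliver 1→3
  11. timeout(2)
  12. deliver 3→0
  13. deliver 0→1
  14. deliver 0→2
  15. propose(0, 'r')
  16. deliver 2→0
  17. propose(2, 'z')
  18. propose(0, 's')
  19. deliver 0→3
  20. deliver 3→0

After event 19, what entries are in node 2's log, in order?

e1 timeout(1): 1[prim,v=1,-]
e2 deliver 1→0: 0[back,v=1,-]
e3 deliver 0→1: ·
e4 deliver 1→2: 2[back,v=1,-]
e5 deliver 2→1: ·
e6 deliver 1→3: 3[back,v=1,-]
e7 deliver 3→1: ·
e8 deliver 2→0: ·
e9 timeout(1): 1[back,v=2,-]
e10 deliver 1→3: 3[back,v=2,-]
e11 timeout(2): 2[prim,v=2,-]
e12 deliver 3→0: ·
e13 deliver 0→1: ·
e14 deliver 0→2: ·
e15 propose(0,'r'): ·
e16 deliver 2→0: 0[back,v=2,-]
e17 propose(2,'z'): ·
e18 propose(0,'s'): ·
e19 deliver 0→3: ·

empty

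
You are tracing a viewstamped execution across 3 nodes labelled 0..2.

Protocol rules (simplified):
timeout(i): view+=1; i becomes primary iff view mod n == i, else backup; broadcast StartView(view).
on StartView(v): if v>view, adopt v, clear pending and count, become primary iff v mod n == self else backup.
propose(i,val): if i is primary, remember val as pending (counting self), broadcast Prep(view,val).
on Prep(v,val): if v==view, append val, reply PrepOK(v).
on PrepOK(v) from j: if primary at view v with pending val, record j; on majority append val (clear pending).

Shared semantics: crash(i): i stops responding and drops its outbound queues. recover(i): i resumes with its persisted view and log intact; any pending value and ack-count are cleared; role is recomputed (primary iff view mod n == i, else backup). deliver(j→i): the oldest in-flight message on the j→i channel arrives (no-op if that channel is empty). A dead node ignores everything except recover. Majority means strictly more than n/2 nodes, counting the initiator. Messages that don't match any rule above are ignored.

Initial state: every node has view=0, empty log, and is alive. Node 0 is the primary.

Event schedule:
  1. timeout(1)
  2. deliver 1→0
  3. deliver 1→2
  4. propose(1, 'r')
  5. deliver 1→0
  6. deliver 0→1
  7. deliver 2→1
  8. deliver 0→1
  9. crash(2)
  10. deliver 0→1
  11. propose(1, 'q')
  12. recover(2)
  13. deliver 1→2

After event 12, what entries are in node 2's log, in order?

1. timeout(1):  <1:prim v1 ->
2. deliver 1→0:  <0:back v1 ->
3. deliver 1→2:  <2:back v1 ->
4. propose(1,'r'):  nop
5. deliver 1→0:  <0:back v1 r>
6. deliver 0→1:  <1:prim v1 r>
7. deliver 2→1:  nop
8. deliver 0→1:  nop
9. crash(2):  <2:✗back v1 ->
10. deliver 0→1:  nop
11. propose(1,'q'):  nop
12. recover(2):  <2:back v1 ->

empty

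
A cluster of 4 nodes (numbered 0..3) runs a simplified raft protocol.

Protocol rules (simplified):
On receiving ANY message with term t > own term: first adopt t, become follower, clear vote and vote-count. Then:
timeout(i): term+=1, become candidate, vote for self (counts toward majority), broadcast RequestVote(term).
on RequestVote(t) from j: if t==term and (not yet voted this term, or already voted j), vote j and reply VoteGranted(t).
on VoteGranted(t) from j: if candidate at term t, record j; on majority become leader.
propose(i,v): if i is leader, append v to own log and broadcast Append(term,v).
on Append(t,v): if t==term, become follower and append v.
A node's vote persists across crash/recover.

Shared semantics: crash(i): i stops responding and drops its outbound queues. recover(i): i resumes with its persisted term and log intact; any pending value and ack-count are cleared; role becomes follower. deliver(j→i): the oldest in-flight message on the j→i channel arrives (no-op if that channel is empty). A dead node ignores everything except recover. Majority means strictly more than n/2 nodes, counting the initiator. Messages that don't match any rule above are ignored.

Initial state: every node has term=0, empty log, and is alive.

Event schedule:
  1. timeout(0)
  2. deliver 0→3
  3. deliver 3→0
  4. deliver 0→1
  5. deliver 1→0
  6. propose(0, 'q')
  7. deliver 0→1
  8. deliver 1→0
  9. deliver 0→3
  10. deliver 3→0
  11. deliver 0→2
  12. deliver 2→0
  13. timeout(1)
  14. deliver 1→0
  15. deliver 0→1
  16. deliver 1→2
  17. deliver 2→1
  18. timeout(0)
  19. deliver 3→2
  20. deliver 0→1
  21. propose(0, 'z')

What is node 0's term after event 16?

step 1 timeout(0): 0={cand,t=1,log=-}
step 2 deliver 0→3: 3={foll,t=1,log=-}
step 3 deliver 3→0: —
step 4 deliver 0→1: 1={foll,t=1,log=-}
step 5 deliver 1→0: 0={lead,t=1,log=-}
step 6 propose(0,'q'): 0={lead,t=1,log=q}
step 7 deliver 0→1: 1={foll,t=1,log=q}
step 8 deliver 1→0: —
step 9 deliver 0→3: 3={foll,t=1,log=q}
step 10 deliver 3→0: —
step 11 deliver 0→2: 2={foll,t=1,log=-}
step 12 deliver 2→0: —
step 13 timeout(1): 1={cand,t=2,log=q}
step 14 deliver 1→0: 0={foll,t=2,log=q}
step 15 deliver 0→1: —
step 16 deliver 1→2: 2={foll,t=2,log=-}

2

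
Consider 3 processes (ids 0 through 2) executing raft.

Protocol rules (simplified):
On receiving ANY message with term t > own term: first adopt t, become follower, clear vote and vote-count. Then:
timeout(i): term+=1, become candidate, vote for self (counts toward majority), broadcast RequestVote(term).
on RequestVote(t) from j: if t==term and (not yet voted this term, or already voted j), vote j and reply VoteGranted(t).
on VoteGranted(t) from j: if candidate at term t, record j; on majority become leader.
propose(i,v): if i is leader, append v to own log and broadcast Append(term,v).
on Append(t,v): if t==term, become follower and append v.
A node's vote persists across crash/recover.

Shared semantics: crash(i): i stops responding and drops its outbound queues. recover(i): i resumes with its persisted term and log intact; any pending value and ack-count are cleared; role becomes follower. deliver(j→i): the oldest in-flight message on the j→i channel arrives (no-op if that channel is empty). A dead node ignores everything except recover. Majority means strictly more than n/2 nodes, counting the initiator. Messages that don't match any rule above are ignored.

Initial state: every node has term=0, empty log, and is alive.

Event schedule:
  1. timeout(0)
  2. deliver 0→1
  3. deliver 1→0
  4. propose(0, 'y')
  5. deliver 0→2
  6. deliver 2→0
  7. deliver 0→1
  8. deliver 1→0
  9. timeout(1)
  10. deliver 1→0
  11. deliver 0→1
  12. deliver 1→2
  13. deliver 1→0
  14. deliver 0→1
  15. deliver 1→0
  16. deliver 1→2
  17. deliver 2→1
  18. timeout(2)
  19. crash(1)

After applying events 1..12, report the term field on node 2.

2

1. timeout(0):  <0:cand t1 ->
2. deliver 0→1:  <1:foll t1 ->
3. deliver 1→0:  <0:lead t1 ->
4. propose(0,'y'):  <0:lead t1 y>
5. deliver 0→2:  <2:foll t1 ->
6. deliver 2→0:  nop
7. deliver 0→1:  <1:foll t1 y>
8. deliver 1→0:  nop
9. timeout(1):  <1:cand t2 y>
10. deliver 1→0:  <0:foll t2 y>
11. deliver 0→1:  <1:lead t2 y>
12. deliver 1→2:  <2:foll t2 ->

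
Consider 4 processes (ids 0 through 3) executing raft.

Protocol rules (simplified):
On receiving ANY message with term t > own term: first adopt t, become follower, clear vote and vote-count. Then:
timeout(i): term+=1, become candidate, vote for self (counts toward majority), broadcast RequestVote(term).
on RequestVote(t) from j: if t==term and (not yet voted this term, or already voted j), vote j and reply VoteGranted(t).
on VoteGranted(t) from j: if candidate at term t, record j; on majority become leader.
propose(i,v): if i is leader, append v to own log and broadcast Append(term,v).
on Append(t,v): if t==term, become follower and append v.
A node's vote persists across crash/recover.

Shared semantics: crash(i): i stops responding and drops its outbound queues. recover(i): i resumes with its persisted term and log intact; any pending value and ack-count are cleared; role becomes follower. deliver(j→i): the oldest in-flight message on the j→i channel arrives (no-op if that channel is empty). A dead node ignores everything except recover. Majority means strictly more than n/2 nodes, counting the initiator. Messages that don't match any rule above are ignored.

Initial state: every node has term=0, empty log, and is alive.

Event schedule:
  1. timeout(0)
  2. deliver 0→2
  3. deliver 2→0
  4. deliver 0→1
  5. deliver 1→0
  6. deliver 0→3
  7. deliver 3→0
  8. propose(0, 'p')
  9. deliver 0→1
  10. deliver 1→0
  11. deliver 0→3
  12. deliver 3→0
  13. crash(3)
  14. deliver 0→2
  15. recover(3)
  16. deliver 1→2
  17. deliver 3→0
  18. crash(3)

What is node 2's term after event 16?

1

step 1 timeout(0): 0={cand,t=1,log=-}
step 2 deliver 0→2: 2={foll,t=1,log=-}
step 3 deliver 2→0: —
step 4 deliver 0→1: 1={foll,t=1,log=-}
step 5 deliver 1→0: 0={lead,t=1,log=-}
step 6 deliver 0→3: 3={foll,t=1,log=-}
step 7 deliver 3→0: —
step 8 propose(0,'p'): 0={lead,t=1,log=p}
step 9 deliver 0→1: 1={foll,t=1,log=p}
step 10 deliver 1→0: —
step 11 deliver 0→3: 3={foll,t=1,log=p}
step 12 deliver 3→0: —
step 13 crash(3): 3={✗foll,t=1,log=p}
step 14 deliver 0→2: 2={foll,t=1,log=p}
step 15 recover(3): 3={foll,t=1,log=p}
step 16 deliver 1→2: —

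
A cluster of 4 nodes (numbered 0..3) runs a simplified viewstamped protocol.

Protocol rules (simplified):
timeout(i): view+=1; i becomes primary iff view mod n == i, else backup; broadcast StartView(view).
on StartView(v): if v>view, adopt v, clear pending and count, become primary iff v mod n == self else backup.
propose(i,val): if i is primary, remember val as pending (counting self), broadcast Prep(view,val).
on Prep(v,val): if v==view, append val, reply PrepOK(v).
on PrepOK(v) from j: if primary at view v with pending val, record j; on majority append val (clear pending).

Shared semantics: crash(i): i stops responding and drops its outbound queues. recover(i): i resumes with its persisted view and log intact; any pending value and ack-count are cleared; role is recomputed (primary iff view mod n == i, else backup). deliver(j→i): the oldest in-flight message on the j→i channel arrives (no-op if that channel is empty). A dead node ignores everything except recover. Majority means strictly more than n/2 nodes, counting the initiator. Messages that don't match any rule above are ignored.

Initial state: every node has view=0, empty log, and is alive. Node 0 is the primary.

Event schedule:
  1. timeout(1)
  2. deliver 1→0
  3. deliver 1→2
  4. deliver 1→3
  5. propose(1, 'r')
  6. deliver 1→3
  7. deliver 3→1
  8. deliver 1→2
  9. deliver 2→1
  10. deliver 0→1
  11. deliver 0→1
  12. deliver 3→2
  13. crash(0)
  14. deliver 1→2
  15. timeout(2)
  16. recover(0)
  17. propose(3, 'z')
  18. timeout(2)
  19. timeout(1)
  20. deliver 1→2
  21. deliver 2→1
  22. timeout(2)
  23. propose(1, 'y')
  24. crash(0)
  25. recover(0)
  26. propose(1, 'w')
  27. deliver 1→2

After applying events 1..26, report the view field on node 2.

4

1. timeout(1):  <1:prim v1 ->
2. deliver 1→0:  <0:back v1 ->
3. deliver 1→2:  <2:back v1 ->
4. deliver 1→3:  <3:back v1 ->
5. propose(1,'r'):  nop
6. deliver 1→3:  <3:back v1 r>
7. deliver 3→1:  nop
8. deliver 1→2:  <2:back v1 r>
9. deliver 2→1:  <1:prim v1 r>
10. deliver 0→1:  nop
11. deliver 0→1:  nop
12. deliver 3→2:  nop
13. crash(0):  <0:✗back v1 ->
14. deliver 1→2:  nop
15. timeout(2):  <2:prim v2 r>
16. recover(0):  <0:back v1 ->
17. propose(3,'z'):  nop
18. timeout(2):  <2:back v3 r>
19. timeout(1):  <1:back v2 r>
20. deliver 1→2:  nop
21. deliver 2→1:  nop
22. timeout(2):  <2:back v4 r>
23. propose(1,'y'):  nop
24. crash(0):  <0:✗back v1 ->
25. recover(0):  <0:back v1 ->
26. propose(1,'w'):  nop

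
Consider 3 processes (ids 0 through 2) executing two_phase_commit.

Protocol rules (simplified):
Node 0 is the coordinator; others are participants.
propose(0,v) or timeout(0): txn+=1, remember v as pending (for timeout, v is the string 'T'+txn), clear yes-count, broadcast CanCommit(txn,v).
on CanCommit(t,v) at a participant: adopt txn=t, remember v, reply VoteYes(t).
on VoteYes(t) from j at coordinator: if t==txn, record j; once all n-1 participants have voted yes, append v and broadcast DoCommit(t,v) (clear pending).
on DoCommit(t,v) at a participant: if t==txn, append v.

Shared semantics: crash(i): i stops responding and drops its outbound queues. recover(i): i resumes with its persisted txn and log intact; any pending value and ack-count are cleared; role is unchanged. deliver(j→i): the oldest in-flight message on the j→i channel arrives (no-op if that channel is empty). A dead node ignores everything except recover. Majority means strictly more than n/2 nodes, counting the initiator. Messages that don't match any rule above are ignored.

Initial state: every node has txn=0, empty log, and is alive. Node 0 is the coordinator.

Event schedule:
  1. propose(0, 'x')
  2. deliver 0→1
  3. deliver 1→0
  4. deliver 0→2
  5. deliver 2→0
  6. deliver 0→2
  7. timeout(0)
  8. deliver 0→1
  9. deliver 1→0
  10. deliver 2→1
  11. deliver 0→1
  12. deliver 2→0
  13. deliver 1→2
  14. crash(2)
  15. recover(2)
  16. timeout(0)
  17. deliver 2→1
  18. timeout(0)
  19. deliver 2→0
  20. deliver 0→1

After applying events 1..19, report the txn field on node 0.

after 1 — propose(0,'x'): n0:coor/t1/[-]
after 2 — deliver 0→1: n1:part/t1/[-]
after 3 — deliver 1→0: ·
after 4 — deliver 0→2: n2:part/t1/[-]
after 5 — deliver 2→0: n0:coor/t1/[x]
after 6 — deliver 0→2: n2:part/t1/[x]
after 7 — timeout(0): n0:coor/t2/[x]
after 8 — deliver 0→1: n1:part/t1/[x]
after 9 — deliver 1→0: ·
after 10 — deliver 2→1: ·
after 11 — deliver 0→1: n1:part/t2/[x]
after 12 — deliver 2→0: ·
after 13 — deliver 1→2: ·
after 14 — crash(2): n2:✗part/t1/[x]
after 15 — recover(2): n2:part/t1/[x]
after 16 — timeout(0): n0:coor/t3/[x]
after 17 — deliver 2→1: ·
after 18 — timeout(0): n0:coor/t4/[x]
after 19 — deliver 2→0: ·

4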